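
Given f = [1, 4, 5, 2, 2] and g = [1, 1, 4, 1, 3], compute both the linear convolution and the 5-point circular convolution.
Linear: y_lin[0] = 1×1 = 1; y_lin[1] = 1×1 + 4×1 = 5; y_lin[2] = 1×4 + 4×1 + 5×1 = 13; y_lin[3] = 1×1 + 4×4 + 5×1 + 2×1 = 24; y_lin[4] = 1×3 + 4×1 + 5×4 + 2×1 + 2×1 = 31; y_lin[5] = 4×3 + 5×1 + 2×4 + 2×1 = 27; y_lin[6] = 5×3 + 2×1 + 2×4 = 25; y_lin[7] = 2×3 + 2×1 = 8; y_lin[8] = 2×3 = 6 → [1, 5, 13, 24, 31, 27, 25, 8, 6]. Circular (length 5): y[0] = 1×1 + 4×3 + 5×1 + 2×4 + 2×1 = 28; y[1] = 1×1 + 4×1 + 5×3 + 2×1 + 2×4 = 30; y[2] = 1×4 + 4×1 + 5×1 + 2×3 + 2×1 = 21; y[3] = 1×1 + 4×4 + 5×1 + 2×1 + 2×3 = 30; y[4] = 1×3 + 4×1 + 5×4 + 2×1 + 2×1 = 31 → [28, 30, 21, 30, 31]

Linear: [1, 5, 13, 24, 31, 27, 25, 8, 6], Circular: [28, 30, 21, 30, 31]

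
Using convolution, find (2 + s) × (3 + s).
Ascending coefficients: a = [2, 1], b = [3, 1]. c[0] = 2×3 = 6; c[1] = 2×1 + 1×3 = 5; c[2] = 1×1 = 1. Result coefficients: [6, 5, 1] → 6 + 5s + s^2

6 + 5s + s^2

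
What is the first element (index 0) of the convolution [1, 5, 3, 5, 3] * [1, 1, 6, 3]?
Use y[k] = Σ_i a[i]·b[k-i] at k=0. y[0] = 1×1 = 1

1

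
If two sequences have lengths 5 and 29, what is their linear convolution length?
Linear/full convolution length: m + n - 1 = 5 + 29 - 1 = 33

33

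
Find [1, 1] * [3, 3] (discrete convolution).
y[0] = 1×3 = 3; y[1] = 1×3 + 1×3 = 6; y[2] = 1×3 = 3

[3, 6, 3]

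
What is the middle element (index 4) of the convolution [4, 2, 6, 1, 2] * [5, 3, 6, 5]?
Use y[k] = Σ_i a[i]·b[k-i] at k=4. y[4] = 2×5 + 6×6 + 1×3 + 2×5 = 59

59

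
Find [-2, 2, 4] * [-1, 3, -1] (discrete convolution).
y[0] = -2×-1 = 2; y[1] = -2×3 + 2×-1 = -8; y[2] = -2×-1 + 2×3 + 4×-1 = 4; y[3] = 2×-1 + 4×3 = 10; y[4] = 4×-1 = -4

[2, -8, 4, 10, -4]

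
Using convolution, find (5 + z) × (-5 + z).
Ascending coefficients: a = [5, 1], b = [-5, 1]. c[0] = 5×-5 = -25; c[1] = 5×1 + 1×-5 = 0; c[2] = 1×1 = 1. Result coefficients: [-25, 0, 1] → -25 + z^2

-25 + z^2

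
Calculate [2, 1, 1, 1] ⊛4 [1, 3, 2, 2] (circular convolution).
Use y[k] = Σ_j x[j]·h[(k-j) mod 4]. y[0] = 2×1 + 1×2 + 1×2 + 1×3 = 9; y[1] = 2×3 + 1×1 + 1×2 + 1×2 = 11; y[2] = 2×2 + 1×3 + 1×1 + 1×2 = 10; y[3] = 2×2 + 1×2 + 1×3 + 1×1 = 10. Result: [9, 11, 10, 10]

[9, 11, 10, 10]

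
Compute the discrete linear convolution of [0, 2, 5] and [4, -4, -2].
y[0] = 0×4 = 0; y[1] = 0×-4 + 2×4 = 8; y[2] = 0×-2 + 2×-4 + 5×4 = 12; y[3] = 2×-2 + 5×-4 = -24; y[4] = 5×-2 = -10

[0, 8, 12, -24, -10]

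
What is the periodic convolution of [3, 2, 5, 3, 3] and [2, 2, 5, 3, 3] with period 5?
Use y[k] = Σ_j s[j]·t[(k-j) mod 5]. y[0] = 3×2 + 2×3 + 5×3 + 3×5 + 3×2 = 48; y[1] = 3×2 + 2×2 + 5×3 + 3×3 + 3×5 = 49; y[2] = 3×5 + 2×2 + 5×2 + 3×3 + 3×3 = 47; y[3] = 3×3 + 2×5 + 5×2 + 3×2 + 3×3 = 44; y[4] = 3×3 + 2×3 + 5×5 + 3×2 + 3×2 = 52. Result: [48, 49, 47, 44, 52]

[48, 49, 47, 44, 52]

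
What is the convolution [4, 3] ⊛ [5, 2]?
y[0] = 4×5 = 20; y[1] = 4×2 + 3×5 = 23; y[2] = 3×2 = 6

[20, 23, 6]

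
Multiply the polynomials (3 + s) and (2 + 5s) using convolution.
Ascending coefficients: a = [3, 1], b = [2, 5]. c[0] = 3×2 = 6; c[1] = 3×5 + 1×2 = 17; c[2] = 1×5 = 5. Result coefficients: [6, 17, 5] → 6 + 17s + 5s^2

6 + 17s + 5s^2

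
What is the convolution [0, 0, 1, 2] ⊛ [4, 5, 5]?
y[0] = 0×4 = 0; y[1] = 0×5 + 0×4 = 0; y[2] = 0×5 + 0×5 + 1×4 = 4; y[3] = 0×5 + 1×5 + 2×4 = 13; y[4] = 1×5 + 2×5 = 15; y[5] = 2×5 = 10

[0, 0, 4, 13, 15, 10]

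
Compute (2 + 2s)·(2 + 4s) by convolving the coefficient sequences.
Ascending coefficients: a = [2, 2], b = [2, 4]. c[0] = 2×2 = 4; c[1] = 2×4 + 2×2 = 12; c[2] = 2×4 = 8. Result coefficients: [4, 12, 8] → 4 + 12s + 8s^2

4 + 12s + 8s^2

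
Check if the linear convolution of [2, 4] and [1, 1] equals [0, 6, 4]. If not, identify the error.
Recompute linear convolution of [2, 4] and [1, 1]: y[0] = 2×1 = 2; y[1] = 2×1 + 4×1 = 6; y[2] = 4×1 = 4 → [2, 6, 4]. Compare to given [0, 6, 4]: they differ at index 0: given 0, correct 2, so answer: No

No. Error at index 0: given 0, correct 2.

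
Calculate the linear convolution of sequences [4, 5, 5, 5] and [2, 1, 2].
y[0] = 4×2 = 8; y[1] = 4×1 + 5×2 = 14; y[2] = 4×2 + 5×1 + 5×2 = 23; y[3] = 5×2 + 5×1 + 5×2 = 25; y[4] = 5×2 + 5×1 = 15; y[5] = 5×2 = 10

[8, 14, 23, 25, 15, 10]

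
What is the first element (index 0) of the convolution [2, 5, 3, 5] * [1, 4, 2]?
Use y[k] = Σ_i a[i]·b[k-i] at k=0. y[0] = 2×1 = 2

2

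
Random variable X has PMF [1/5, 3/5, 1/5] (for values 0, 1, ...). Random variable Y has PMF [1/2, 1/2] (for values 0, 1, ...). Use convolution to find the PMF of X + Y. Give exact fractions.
P(X+Y=k) = Σ_i P(X=i)·P(Y=k-i) — a convolution of [1/5, 3/5, 1/5] and [1/2, 1/2]. P(X+Y=0) = (1/5)×(1/2) = 1/10; P(X+Y=1) = (1/5)×(1/2) + (3/5)×(1/2) = 1/10 + 3/10 = 2/5; P(X+Y=2) = (3/5)×(1/2) + (1/5)×(1/2) = 3/10 + 1/10 = 2/5; P(X+Y=3) = (1/5)×(1/2) = 1/10. PMF: [1/10, 2/5, 2/5, 1/10] (sums to 1 ✓)

[1/10, 2/5, 2/5, 1/10]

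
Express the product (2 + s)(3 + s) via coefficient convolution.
Ascending coefficients: a = [2, 1], b = [3, 1]. c[0] = 2×3 = 6; c[1] = 2×1 + 1×3 = 5; c[2] = 1×1 = 1. Result coefficients: [6, 5, 1] → 6 + 5s + s^2

6 + 5s + s^2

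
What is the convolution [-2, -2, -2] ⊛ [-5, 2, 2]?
y[0] = -2×-5 = 10; y[1] = -2×2 + -2×-5 = 6; y[2] = -2×2 + -2×2 + -2×-5 = 2; y[3] = -2×2 + -2×2 = -8; y[4] = -2×2 = -4

[10, 6, 2, -8, -4]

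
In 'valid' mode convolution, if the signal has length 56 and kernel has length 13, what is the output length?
'Valid' mode counts only positions where the kernel fully overlaps the signal: m - n + 1 = 56 - 13 + 1 = 44

44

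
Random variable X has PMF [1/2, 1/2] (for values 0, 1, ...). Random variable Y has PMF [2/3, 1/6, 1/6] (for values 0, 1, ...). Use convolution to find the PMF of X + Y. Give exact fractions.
P(X+Y=k) = Σ_i P(X=i)·P(Y=k-i) — a convolution of [1/2, 1/2] and [2/3, 1/6, 1/6]. P(X+Y=0) = (1/2)×(2/3) = 1/3; P(X+Y=1) = (1/2)×(1/6) + (1/2)×(2/3) = 1/12 + 1/3 = 5/12; P(X+Y=2) = (1/2)×(1/6) + (1/2)×(1/6) = 1/12 + 1/12 = 1/6; P(X+Y=3) = (1/2)×(1/6) = 1/12. PMF: [1/3, 5/12, 1/6, 1/12] (sums to 1 ✓)

[1/3, 5/12, 1/6, 1/12]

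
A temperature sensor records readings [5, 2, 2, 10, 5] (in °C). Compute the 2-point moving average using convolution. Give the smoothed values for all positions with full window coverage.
2-point moving average kernel = [1, 1]. Apply in 'valid' mode (full window coverage): avg[0] = (5 + 2) / 2 = 3.5; avg[1] = (2 + 2) / 2 = 2.0; avg[2] = (2 + 10) / 2 = 6.0; avg[3] = (10 + 5) / 2 = 7.5. Smoothed values: [3.5, 2.0, 6.0, 7.5]

[3.5, 2.0, 6.0, 7.5]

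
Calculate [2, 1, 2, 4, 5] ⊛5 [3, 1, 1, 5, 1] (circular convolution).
Use y[k] = Σ_j f[j]·g[(k-j) mod 5]. y[0] = 2×3 + 1×1 + 2×5 + 4×1 + 5×1 = 26; y[1] = 2×1 + 1×3 + 2×1 + 4×5 + 5×1 = 32; y[2] = 2×1 + 1×1 + 2×3 + 4×1 + 5×5 = 38; y[3] = 2×5 + 1×1 + 2×1 + 4×3 + 5×1 = 30; y[4] = 2×1 + 1×5 + 2×1 + 4×1 + 5×3 = 28. Result: [26, 32, 38, 30, 28]

[26, 32, 38, 30, 28]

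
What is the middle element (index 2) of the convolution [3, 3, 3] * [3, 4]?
Use y[k] = Σ_i a[i]·b[k-i] at k=2. y[2] = 3×4 + 3×3 = 21

21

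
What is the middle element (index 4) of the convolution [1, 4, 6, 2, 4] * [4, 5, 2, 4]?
Use y[k] = Σ_i a[i]·b[k-i] at k=4. y[4] = 4×4 + 6×2 + 2×5 + 4×4 = 54

54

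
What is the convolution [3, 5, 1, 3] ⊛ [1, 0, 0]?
y[0] = 3×1 = 3; y[1] = 3×0 + 5×1 = 5; y[2] = 3×0 + 5×0 + 1×1 = 1; y[3] = 5×0 + 1×0 + 3×1 = 3; y[4] = 1×0 + 3×0 = 0; y[5] = 3×0 = 0

[3, 5, 1, 3, 0, 0]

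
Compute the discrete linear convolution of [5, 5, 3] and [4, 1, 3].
y[0] = 5×4 = 20; y[1] = 5×1 + 5×4 = 25; y[2] = 5×3 + 5×1 + 3×4 = 32; y[3] = 5×3 + 3×1 = 18; y[4] = 3×3 = 9

[20, 25, 32, 18, 9]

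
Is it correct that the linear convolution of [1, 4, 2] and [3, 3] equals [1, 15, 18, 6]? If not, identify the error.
Recompute linear convolution of [1, 4, 2] and [3, 3]: y[0] = 1×3 = 3; y[1] = 1×3 + 4×3 = 15; y[2] = 4×3 + 2×3 = 18; y[3] = 2×3 = 6 → [3, 15, 18, 6]. Compare to given [1, 15, 18, 6]: they differ at index 0: given 1, correct 3, so answer: No

No. Error at index 0: given 1, correct 3.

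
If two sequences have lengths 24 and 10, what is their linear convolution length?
Linear/full convolution length: m + n - 1 = 24 + 10 - 1 = 33

33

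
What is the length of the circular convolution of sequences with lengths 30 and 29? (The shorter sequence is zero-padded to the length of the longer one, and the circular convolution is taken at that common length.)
Circular convolution (zero-padding the shorter input) has length max(m, n) = max(30, 29) = 30

30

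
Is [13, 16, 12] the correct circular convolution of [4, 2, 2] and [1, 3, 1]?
Recompute circular convolution of [4, 2, 2] and [1, 3, 1]: y[0] = 4×1 + 2×1 + 2×3 = 12; y[1] = 4×3 + 2×1 + 2×1 = 16; y[2] = 4×1 + 2×3 + 2×1 = 12 → [12, 16, 12]. Compare to given [13, 16, 12]: they differ at index 0: given 13, correct 12, so answer: No

No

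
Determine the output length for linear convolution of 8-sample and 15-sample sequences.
Linear/full convolution length: m + n - 1 = 8 + 15 - 1 = 22

22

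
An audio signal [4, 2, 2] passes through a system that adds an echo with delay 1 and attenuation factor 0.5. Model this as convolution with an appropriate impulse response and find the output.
Direct-path + delayed-attenuated-path model → impulse response h = [1, 0.5] (1 at lag 0, 0.5 at lag 1). Output y[n] = x[n] + 0.5·x[n - 1] (with x[n] = 0 outside 0..2): y[0] = 4 + 0.5×0 = 4; y[1] = 2 + 0.5×4 = 4.0; y[2] = 2 + 0.5×2 = 3.0; y[3] = 0 + 0.5×2 = 1.0. So y = [4, 4.0, 3.0, 1.0]

[4, 4.0, 3.0, 1.0]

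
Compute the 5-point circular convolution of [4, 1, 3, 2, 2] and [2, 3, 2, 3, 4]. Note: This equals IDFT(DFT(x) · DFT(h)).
Either evaluate y[k] = Σ_j x[j]·h[(k-j) mod 5] directly, or use IDFT(DFT(x) · DFT(h)). y[0] = 4×2 + 1×4 + 3×3 + 2×2 + 2×3 = 31; y[1] = 4×3 + 1×2 + 3×4 + 2×3 + 2×2 = 36; y[2] = 4×2 + 1×3 + 3×2 + 2×4 + 2×3 = 31; y[3] = 4×3 + 1×2 + 3×3 + 2×2 + 2×4 = 35; y[4] = 4×4 + 1×3 + 3×2 + 2×3 + 2×2 = 35. Result: [31, 36, 31, 35, 35]

[31, 36, 31, 35, 35]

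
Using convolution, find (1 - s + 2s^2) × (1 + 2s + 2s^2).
Ascending coefficients: a = [1, -1, 2], b = [1, 2, 2]. c[0] = 1×1 = 1; c[1] = 1×2 + -1×1 = 1; c[2] = 1×2 + -1×2 + 2×1 = 2; c[3] = -1×2 + 2×2 = 2; c[4] = 2×2 = 4. Result coefficients: [1, 1, 2, 2, 4] → 1 + s + 2s^2 + 2s^3 + 4s^4

1 + s + 2s^2 + 2s^3 + 4s^4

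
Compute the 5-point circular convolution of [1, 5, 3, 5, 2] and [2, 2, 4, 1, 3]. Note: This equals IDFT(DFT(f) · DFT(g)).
Either evaluate y[k] = Σ_j f[j]·g[(k-j) mod 5] directly, or use IDFT(DFT(f) · DFT(g)). y[0] = 1×2 + 5×3 + 3×1 + 5×4 + 2×2 = 44; y[1] = 1×2 + 5×2 + 3×3 + 5×1 + 2×4 = 34; y[2] = 1×4 + 5×2 + 3×2 + 5×3 + 2×1 = 37; y[3] = 1×1 + 5×4 + 3×2 + 5×2 + 2×3 = 43; y[4] = 1×3 + 5×1 + 3×4 + 5×2 + 2×2 = 34. Result: [44, 34, 37, 43, 34]

[44, 34, 37, 43, 34]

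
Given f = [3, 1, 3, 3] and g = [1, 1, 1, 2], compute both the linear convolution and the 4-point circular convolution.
Linear: y_lin[0] = 3×1 = 3; y_lin[1] = 3×1 + 1×1 = 4; y_lin[2] = 3×1 + 1×1 + 3×1 = 7; y_lin[3] = 3×2 + 1×1 + 3×1 + 3×1 = 13; y_lin[4] = 1×2 + 3×1 + 3×1 = 8; y_lin[5] = 3×2 + 3×1 = 9; y_lin[6] = 3×2 = 6 → [3, 4, 7, 13, 8, 9, 6]. Circular (length 4): y[0] = 3×1 + 1×2 + 3×1 + 3×1 = 11; y[1] = 3×1 + 1×1 + 3×2 + 3×1 = 13; y[2] = 3×1 + 1×1 + 3×1 + 3×2 = 13; y[3] = 3×2 + 1×1 + 3×1 + 3×1 = 13 → [11, 13, 13, 13]

Linear: [3, 4, 7, 13, 8, 9, 6], Circular: [11, 13, 13, 13]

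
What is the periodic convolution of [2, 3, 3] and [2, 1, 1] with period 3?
Use y[k] = Σ_j a[j]·b[(k-j) mod 3]. y[0] = 2×2 + 3×1 + 3×1 = 10; y[1] = 2×1 + 3×2 + 3×1 = 11; y[2] = 2×1 + 3×1 + 3×2 = 11. Result: [10, 11, 11]

[10, 11, 11]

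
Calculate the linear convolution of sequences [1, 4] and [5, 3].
y[0] = 1×5 = 5; y[1] = 1×3 + 4×5 = 23; y[2] = 4×3 = 12

[5, 23, 12]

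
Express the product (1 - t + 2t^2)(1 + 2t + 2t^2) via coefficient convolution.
Ascending coefficients: a = [1, -1, 2], b = [1, 2, 2]. c[0] = 1×1 = 1; c[1] = 1×2 + -1×1 = 1; c[2] = 1×2 + -1×2 + 2×1 = 2; c[3] = -1×2 + 2×2 = 2; c[4] = 2×2 = 4. Result coefficients: [1, 1, 2, 2, 4] → 1 + t + 2t^2 + 2t^3 + 4t^4

1 + t + 2t^2 + 2t^3 + 4t^4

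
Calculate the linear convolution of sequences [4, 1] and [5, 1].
y[0] = 4×5 = 20; y[1] = 4×1 + 1×5 = 9; y[2] = 1×1 = 1

[20, 9, 1]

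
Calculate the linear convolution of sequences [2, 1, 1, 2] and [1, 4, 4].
y[0] = 2×1 = 2; y[1] = 2×4 + 1×1 = 9; y[2] = 2×4 + 1×4 + 1×1 = 13; y[3] = 1×4 + 1×4 + 2×1 = 10; y[4] = 1×4 + 2×4 = 12; y[5] = 2×4 = 8

[2, 9, 13, 10, 12, 8]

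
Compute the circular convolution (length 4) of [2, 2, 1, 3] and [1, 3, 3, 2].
Use y[k] = Σ_j x[j]·h[(k-j) mod 4]. y[0] = 2×1 + 2×2 + 1×3 + 3×3 = 18; y[1] = 2×3 + 2×1 + 1×2 + 3×3 = 19; y[2] = 2×3 + 2×3 + 1×1 + 3×2 = 19; y[3] = 2×2 + 2×3 + 1×3 + 3×1 = 16. Result: [18, 19, 19, 16]

[18, 19, 19, 16]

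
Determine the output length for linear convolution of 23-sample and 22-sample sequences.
Linear/full convolution length: m + n - 1 = 23 + 22 - 1 = 44

44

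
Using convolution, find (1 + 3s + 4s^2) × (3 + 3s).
Ascending coefficients: a = [1, 3, 4], b = [3, 3]. c[0] = 1×3 = 3; c[1] = 1×3 + 3×3 = 12; c[2] = 3×3 + 4×3 = 21; c[3] = 4×3 = 12. Result coefficients: [3, 12, 21, 12] → 3 + 12s + 21s^2 + 12s^3

3 + 12s + 21s^2 + 12s^3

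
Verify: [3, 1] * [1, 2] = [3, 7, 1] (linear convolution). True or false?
Recompute linear convolution of [3, 1] and [1, 2]: y[0] = 3×1 = 3; y[1] = 3×2 + 1×1 = 7; y[2] = 1×2 = 2 → [3, 7, 2]. Compare to given [3, 7, 1]: they differ at index 2: given 1, correct 2, so answer: No

No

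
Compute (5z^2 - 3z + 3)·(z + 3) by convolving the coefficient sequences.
Ascending coefficients: a = [3, -3, 5], b = [3, 1]. c[0] = 3×3 = 9; c[1] = 3×1 + -3×3 = -6; c[2] = -3×1 + 5×3 = 12; c[3] = 5×1 = 5. Result coefficients: [9, -6, 12, 5] → 5z^3 + 12z^2 - 6z + 9

5z^3 + 12z^2 - 6z + 9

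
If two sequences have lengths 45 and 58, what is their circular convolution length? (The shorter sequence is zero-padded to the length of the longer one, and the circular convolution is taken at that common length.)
Circular convolution (zero-padding the shorter input) has length max(m, n) = max(45, 58) = 58

58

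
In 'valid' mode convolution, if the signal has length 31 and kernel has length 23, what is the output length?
'Valid' mode counts only positions where the kernel fully overlaps the signal: m - n + 1 = 31 - 23 + 1 = 9

9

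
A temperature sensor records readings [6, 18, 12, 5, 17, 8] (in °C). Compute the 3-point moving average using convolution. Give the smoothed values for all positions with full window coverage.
3-point moving average kernel = [1, 1, 1]. Apply in 'valid' mode (full window coverage): avg[0] = (6 + 18 + 12) / 3 = 12.0; avg[1] = (18 + 12 + 5) / 3 = 11.67; avg[2] = (12 + 5 + 17) / 3 = 11.33; avg[3] = (5 + 17 + 8) / 3 = 10.0. Smoothed values: [12.0, 11.67, 11.33, 10.0]

[12.0, 11.67, 11.33, 10.0]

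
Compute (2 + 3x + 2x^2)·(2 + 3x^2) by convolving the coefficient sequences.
Ascending coefficients: a = [2, 3, 2], b = [2, 0, 3]. c[0] = 2×2 = 4; c[1] = 2×0 + 3×2 = 6; c[2] = 2×3 + 3×0 + 2×2 = 10; c[3] = 3×3 + 2×0 = 9; c[4] = 2×3 = 6. Result coefficients: [4, 6, 10, 9, 6] → 4 + 6x + 10x^2 + 9x^3 + 6x^4

4 + 6x + 10x^2 + 9x^3 + 6x^4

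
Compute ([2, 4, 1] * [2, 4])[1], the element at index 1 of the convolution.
Use y[k] = Σ_i a[i]·b[k-i] at k=1. y[1] = 2×4 + 4×2 = 16

16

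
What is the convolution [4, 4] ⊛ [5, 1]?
y[0] = 4×5 = 20; y[1] = 4×1 + 4×5 = 24; y[2] = 4×1 = 4

[20, 24, 4]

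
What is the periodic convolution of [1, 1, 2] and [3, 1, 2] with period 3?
Use y[k] = Σ_j f[j]·g[(k-j) mod 3]. y[0] = 1×3 + 1×2 + 2×1 = 7; y[1] = 1×1 + 1×3 + 2×2 = 8; y[2] = 1×2 + 1×1 + 2×3 = 9. Result: [7, 8, 9]

[7, 8, 9]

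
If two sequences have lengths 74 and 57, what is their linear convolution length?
Linear/full convolution length: m + n - 1 = 74 + 57 - 1 = 130

130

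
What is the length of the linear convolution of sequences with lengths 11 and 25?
Linear/full convolution length: m + n - 1 = 11 + 25 - 1 = 35

35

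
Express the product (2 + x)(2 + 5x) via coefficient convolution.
Ascending coefficients: a = [2, 1], b = [2, 5]. c[0] = 2×2 = 4; c[1] = 2×5 + 1×2 = 12; c[2] = 1×5 = 5. Result coefficients: [4, 12, 5] → 4 + 12x + 5x^2

4 + 12x + 5x^2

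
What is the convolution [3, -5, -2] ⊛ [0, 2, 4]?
y[0] = 3×0 = 0; y[1] = 3×2 + -5×0 = 6; y[2] = 3×4 + -5×2 + -2×0 = 2; y[3] = -5×4 + -2×2 = -24; y[4] = -2×4 = -8

[0, 6, 2, -24, -8]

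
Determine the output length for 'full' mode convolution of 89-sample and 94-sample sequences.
Linear/full convolution length: m + n - 1 = 89 + 94 - 1 = 182

182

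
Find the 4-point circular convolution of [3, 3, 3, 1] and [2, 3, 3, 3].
Use y[k] = Σ_j x[j]·h[(k-j) mod 4]. y[0] = 3×2 + 3×3 + 3×3 + 1×3 = 27; y[1] = 3×3 + 3×2 + 3×3 + 1×3 = 27; y[2] = 3×3 + 3×3 + 3×2 + 1×3 = 27; y[3] = 3×3 + 3×3 + 3×3 + 1×2 = 29. Result: [27, 27, 27, 29]

[27, 27, 27, 29]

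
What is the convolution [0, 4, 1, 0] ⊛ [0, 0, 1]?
y[0] = 0×0 = 0; y[1] = 0×0 + 4×0 = 0; y[2] = 0×1 + 4×0 + 1×0 = 0; y[3] = 4×1 + 1×0 + 0×0 = 4; y[4] = 1×1 + 0×0 = 1; y[5] = 0×1 = 0

[0, 0, 0, 4, 1, 0]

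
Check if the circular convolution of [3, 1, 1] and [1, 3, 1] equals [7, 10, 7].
Recompute circular convolution of [3, 1, 1] and [1, 3, 1]: y[0] = 3×1 + 1×1 + 1×3 = 7; y[1] = 3×3 + 1×1 + 1×1 = 11; y[2] = 3×1 + 1×3 + 1×1 = 7 → [7, 11, 7]. Compare to given [7, 10, 7]: they differ at index 1: given 10, correct 11, so answer: No

No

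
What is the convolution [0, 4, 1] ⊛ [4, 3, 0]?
y[0] = 0×4 = 0; y[1] = 0×3 + 4×4 = 16; y[2] = 0×0 + 4×3 + 1×4 = 16; y[3] = 4×0 + 1×3 = 3; y[4] = 1×0 = 0

[0, 16, 16, 3, 0]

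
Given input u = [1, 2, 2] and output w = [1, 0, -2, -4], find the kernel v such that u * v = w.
Output length 4 = len(u) + len(v) - 1 ⇒ len(v) = 2. Solve v forward using v[k] = (w[k] - Σ_{i≥1} u[i]·v[k-i]) / u[0]: v[0] = w[0] / u[0] = 1 / 1 = 1; v[1] = (w[1] - 2×1) / u[0] = (0 - 2×1) / 1 = -2. So v = [1, -2]. Forward-check [1, 2, 2] * [1, -2]: w[0] = 1×1 = 1; w[1] = 1×-2 + 2×1 = 0; w[2] = 2×-2 + 2×1 = -2; w[3] = 2×-2 = -4 → [1, 0, -2, -4] ✓

[1, -2]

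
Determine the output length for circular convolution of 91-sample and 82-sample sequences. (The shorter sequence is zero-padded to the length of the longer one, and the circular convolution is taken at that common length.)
Circular convolution (zero-padding the shorter input) has length max(m, n) = max(91, 82) = 91

91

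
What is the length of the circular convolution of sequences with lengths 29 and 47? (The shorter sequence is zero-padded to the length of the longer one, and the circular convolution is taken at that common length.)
Circular convolution (zero-padding the shorter input) has length max(m, n) = max(29, 47) = 47

47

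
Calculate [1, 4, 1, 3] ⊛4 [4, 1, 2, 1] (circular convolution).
Use y[k] = Σ_j a[j]·b[(k-j) mod 4]. y[0] = 1×4 + 4×1 + 1×2 + 3×1 = 13; y[1] = 1×1 + 4×4 + 1×1 + 3×2 = 24; y[2] = 1×2 + 4×1 + 1×4 + 3×1 = 13; y[3] = 1×1 + 4×2 + 1×1 + 3×4 = 22. Result: [13, 24, 13, 22]

[13, 24, 13, 22]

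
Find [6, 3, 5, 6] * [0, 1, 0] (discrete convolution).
y[0] = 6×0 = 0; y[1] = 6×1 + 3×0 = 6; y[2] = 6×0 + 3×1 + 5×0 = 3; y[3] = 3×0 + 5×1 + 6×0 = 5; y[4] = 5×0 + 6×1 = 6; y[5] = 6×0 = 0

[0, 6, 3, 5, 6, 0]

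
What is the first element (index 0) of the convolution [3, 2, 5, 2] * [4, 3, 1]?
Use y[k] = Σ_i a[i]·b[k-i] at k=0. y[0] = 3×4 = 12

12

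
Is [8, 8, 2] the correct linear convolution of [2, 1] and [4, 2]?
Recompute linear convolution of [2, 1] and [4, 2]: y[0] = 2×4 = 8; y[1] = 2×2 + 1×4 = 8; y[2] = 1×2 = 2 → [8, 8, 2]. Given [8, 8, 2] matches, so answer: Yes

Yes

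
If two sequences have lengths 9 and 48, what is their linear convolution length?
Linear/full convolution length: m + n - 1 = 9 + 48 - 1 = 56

56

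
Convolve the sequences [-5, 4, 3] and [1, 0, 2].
y[0] = -5×1 = -5; y[1] = -5×0 + 4×1 = 4; y[2] = -5×2 + 4×0 + 3×1 = -7; y[3] = 4×2 + 3×0 = 8; y[4] = 3×2 = 6

[-5, 4, -7, 8, 6]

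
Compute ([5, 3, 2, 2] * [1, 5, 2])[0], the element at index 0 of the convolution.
Use y[k] = Σ_i a[i]·b[k-i] at k=0. y[0] = 5×1 = 5

5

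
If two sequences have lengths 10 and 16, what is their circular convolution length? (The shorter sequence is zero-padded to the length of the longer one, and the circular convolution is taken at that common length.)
Circular convolution (zero-padding the shorter input) has length max(m, n) = max(10, 16) = 16

16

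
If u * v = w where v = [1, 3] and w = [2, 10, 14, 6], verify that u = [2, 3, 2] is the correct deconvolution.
Forward-compute [2, 3, 2] * [1, 3]: w[0] = 2×1 = 2; w[1] = 2×3 + 3×1 = 9; w[2] = 3×3 + 2×1 = 11; w[3] = 2×3 = 6 → [2, 9, 11, 6]. Does not match given w = [2, 10, 14, 6].

Not verified. [2, 3, 2] * [1, 3] = [2, 9, 11, 6], which differs from [2, 10, 14, 6] at index 1.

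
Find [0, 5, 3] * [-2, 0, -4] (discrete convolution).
y[0] = 0×-2 = 0; y[1] = 0×0 + 5×-2 = -10; y[2] = 0×-4 + 5×0 + 3×-2 = -6; y[3] = 5×-4 + 3×0 = -20; y[4] = 3×-4 = -12

[0, -10, -6, -20, -12]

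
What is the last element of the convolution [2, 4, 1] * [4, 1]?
Use y[k] = Σ_i a[i]·b[k-i] at k=3. y[3] = 1×1 = 1

1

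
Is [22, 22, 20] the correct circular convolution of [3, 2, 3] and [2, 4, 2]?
Recompute circular convolution of [3, 2, 3] and [2, 4, 2]: y[0] = 3×2 + 2×2 + 3×4 = 22; y[1] = 3×4 + 2×2 + 3×2 = 22; y[2] = 3×2 + 2×4 + 3×2 = 20 → [22, 22, 20]. Given [22, 22, 20] matches, so answer: Yes

Yes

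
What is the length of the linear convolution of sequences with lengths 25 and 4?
Linear/full convolution length: m + n - 1 = 25 + 4 - 1 = 28

28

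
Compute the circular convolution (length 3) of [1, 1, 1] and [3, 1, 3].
Use y[k] = Σ_j x[j]·h[(k-j) mod 3]. y[0] = 1×3 + 1×3 + 1×1 = 7; y[1] = 1×1 + 1×3 + 1×3 = 7; y[2] = 1×3 + 1×1 + 1×3 = 7. Result: [7, 7, 7]

[7, 7, 7]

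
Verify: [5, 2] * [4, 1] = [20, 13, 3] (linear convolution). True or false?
Recompute linear convolution of [5, 2] and [4, 1]: y[0] = 5×4 = 20; y[1] = 5×1 + 2×4 = 13; y[2] = 2×1 = 2 → [20, 13, 2]. Compare to given [20, 13, 3]: they differ at index 2: given 3, correct 2, so answer: No

No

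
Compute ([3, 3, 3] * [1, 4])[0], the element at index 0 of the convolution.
Use y[k] = Σ_i a[i]·b[k-i] at k=0. y[0] = 3×1 = 3

3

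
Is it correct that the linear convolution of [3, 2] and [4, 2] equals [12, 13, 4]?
Recompute linear convolution of [3, 2] and [4, 2]: y[0] = 3×4 = 12; y[1] = 3×2 + 2×4 = 14; y[2] = 2×2 = 4 → [12, 14, 4]. Compare to given [12, 13, 4]: they differ at index 1: given 13, correct 14, so answer: No

No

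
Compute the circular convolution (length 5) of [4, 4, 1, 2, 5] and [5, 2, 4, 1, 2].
Use y[k] = Σ_j x[j]·h[(k-j) mod 5]. y[0] = 4×5 + 4×2 + 1×1 + 2×4 + 5×2 = 47; y[1] = 4×2 + 4×5 + 1×2 + 2×1 + 5×4 = 52; y[2] = 4×4 + 4×2 + 1×5 + 2×2 + 5×1 = 38; y[3] = 4×1 + 4×4 + 1×2 + 2×5 + 5×2 = 42; y[4] = 4×2 + 4×1 + 1×4 + 2×2 + 5×5 = 45. Result: [47, 52, 38, 42, 45]

[47, 52, 38, 42, 45]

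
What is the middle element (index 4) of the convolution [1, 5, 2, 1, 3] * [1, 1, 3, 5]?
Use y[k] = Σ_i a[i]·b[k-i] at k=4. y[4] = 5×5 + 2×3 + 1×1 + 3×1 = 35

35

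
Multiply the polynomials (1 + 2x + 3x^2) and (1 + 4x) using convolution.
Ascending coefficients: a = [1, 2, 3], b = [1, 4]. c[0] = 1×1 = 1; c[1] = 1×4 + 2×1 = 6; c[2] = 2×4 + 3×1 = 11; c[3] = 3×4 = 12. Result coefficients: [1, 6, 11, 12] → 1 + 6x + 11x^2 + 12x^3

1 + 6x + 11x^2 + 12x^3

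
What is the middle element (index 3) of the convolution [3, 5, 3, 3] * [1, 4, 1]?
Use y[k] = Σ_i a[i]·b[k-i] at k=3. y[3] = 5×1 + 3×4 + 3×1 = 20

20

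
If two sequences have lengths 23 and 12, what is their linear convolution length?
Linear/full convolution length: m + n - 1 = 23 + 12 - 1 = 34

34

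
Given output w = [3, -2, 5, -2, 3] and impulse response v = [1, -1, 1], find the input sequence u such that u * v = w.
Deconvolve w=[3, -2, 5, -2, 3] by v=[1, -1, 1]. Since v[0]=1, solve forward: u[0] = w[0] / 1 = 3; u[1] = (w[1] - 3×-1) / 1 = 1; u[2] = (w[2] - 1×-1 - 3×1) / 1 = 3. So u = [3, 1, 3]. Check by forward convolution: w[0] = 3×1 = 3; w[1] = 3×-1 + 1×1 = -2; w[2] = 3×1 + 1×-1 + 3×1 = 5; w[3] = 1×1 + 3×-1 = -2; w[4] = 3×1 = 3

[3, 1, 3]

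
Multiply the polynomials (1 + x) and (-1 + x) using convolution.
Ascending coefficients: a = [1, 1], b = [-1, 1]. c[0] = 1×-1 = -1; c[1] = 1×1 + 1×-1 = 0; c[2] = 1×1 = 1. Result coefficients: [-1, 0, 1] → -1 + x^2

-1 + x^2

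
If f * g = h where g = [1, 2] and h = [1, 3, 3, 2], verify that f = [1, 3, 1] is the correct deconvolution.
Forward-compute [1, 3, 1] * [1, 2]: h[0] = 1×1 = 1; h[1] = 1×2 + 3×1 = 5; h[2] = 3×2 + 1×1 = 7; h[3] = 1×2 = 2 → [1, 5, 7, 2]. Does not match given h = [1, 3, 3, 2].

Not verified. [1, 3, 1] * [1, 2] = [1, 5, 7, 2], which differs from [1, 3, 3, 2] at index 1.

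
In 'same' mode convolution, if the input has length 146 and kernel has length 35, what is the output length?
'Same' mode returns an output with the same length as the input: 146

146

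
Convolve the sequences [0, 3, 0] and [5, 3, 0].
y[0] = 0×5 = 0; y[1] = 0×3 + 3×5 = 15; y[2] = 0×0 + 3×3 + 0×5 = 9; y[3] = 3×0 + 0×3 = 0; y[4] = 0×0 = 0

[0, 15, 9, 0, 0]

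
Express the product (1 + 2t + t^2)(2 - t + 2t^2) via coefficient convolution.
Ascending coefficients: a = [1, 2, 1], b = [2, -1, 2]. c[0] = 1×2 = 2; c[1] = 1×-1 + 2×2 = 3; c[2] = 1×2 + 2×-1 + 1×2 = 2; c[3] = 2×2 + 1×-1 = 3; c[4] = 1×2 = 2. Result coefficients: [2, 3, 2, 3, 2] → 2 + 3t + 2t^2 + 3t^3 + 2t^4

2 + 3t + 2t^2 + 3t^3 + 2t^4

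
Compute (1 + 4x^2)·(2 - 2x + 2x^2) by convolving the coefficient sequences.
Ascending coefficients: a = [1, 0, 4], b = [2, -2, 2]. c[0] = 1×2 = 2; c[1] = 1×-2 + 0×2 = -2; c[2] = 1×2 + 0×-2 + 4×2 = 10; c[3] = 0×2 + 4×-2 = -8; c[4] = 4×2 = 8. Result coefficients: [2, -2, 10, -8, 8] → 2 - 2x + 10x^2 - 8x^3 + 8x^4

2 - 2x + 10x^2 - 8x^3 + 8x^4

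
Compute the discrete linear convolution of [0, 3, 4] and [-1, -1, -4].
y[0] = 0×-1 = 0; y[1] = 0×-1 + 3×-1 = -3; y[2] = 0×-4 + 3×-1 + 4×-1 = -7; y[3] = 3×-4 + 4×-1 = -16; y[4] = 4×-4 = -16

[0, -3, -7, -16, -16]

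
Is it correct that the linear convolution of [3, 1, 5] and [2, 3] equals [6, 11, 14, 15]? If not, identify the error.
Recompute linear convolution of [3, 1, 5] and [2, 3]: y[0] = 3×2 = 6; y[1] = 3×3 + 1×2 = 11; y[2] = 1×3 + 5×2 = 13; y[3] = 5×3 = 15 → [6, 11, 13, 15]. Compare to given [6, 11, 14, 15]: they differ at index 2: given 14, correct 13, so answer: No

No. Error at index 2: given 14, correct 13.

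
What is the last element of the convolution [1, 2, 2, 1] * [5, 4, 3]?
Use y[k] = Σ_i a[i]·b[k-i] at k=5. y[5] = 1×3 = 3

3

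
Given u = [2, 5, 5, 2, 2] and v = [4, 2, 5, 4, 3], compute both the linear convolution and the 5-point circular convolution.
Linear: y_lin[0] = 2×4 = 8; y_lin[1] = 2×2 + 5×4 = 24; y_lin[2] = 2×5 + 5×2 + 5×4 = 40; y_lin[3] = 2×4 + 5×5 + 5×2 + 2×4 = 51; y_lin[4] = 2×3 + 5×4 + 5×5 + 2×2 + 2×4 = 63; y_lin[5] = 5×3 + 5×4 + 2×5 + 2×2 = 49; y_lin[6] = 5×3 + 2×4 + 2×5 = 33; y_lin[7] = 2×3 + 2×4 = 14; y_lin[8] = 2×3 = 6 → [8, 24, 40, 51, 63, 49, 33, 14, 6]. Circular (length 5): y[0] = 2×4 + 5×3 + 5×4 + 2×5 + 2×2 = 57; y[1] = 2×2 + 5×4 + 5×3 + 2×4 + 2×5 = 57; y[2] = 2×5 + 5×2 + 5×4 + 2×3 + 2×4 = 54; y[3] = 2×4 + 5×5 + 5×2 + 2×4 + 2×3 = 57; y[4] = 2×3 + 5×4 + 5×5 + 2×2 + 2×4 = 63 → [57, 57, 54, 57, 63]

Linear: [8, 24, 40, 51, 63, 49, 33, 14, 6], Circular: [57, 57, 54, 57, 63]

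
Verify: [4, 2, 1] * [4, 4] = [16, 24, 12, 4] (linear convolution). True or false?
Recompute linear convolution of [4, 2, 1] and [4, 4]: y[0] = 4×4 = 16; y[1] = 4×4 + 2×4 = 24; y[2] = 2×4 + 1×4 = 12; y[3] = 1×4 = 4 → [16, 24, 12, 4]. Given [16, 24, 12, 4] matches, so answer: Yes

Yes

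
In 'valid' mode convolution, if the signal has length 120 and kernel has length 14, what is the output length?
'Valid' mode counts only positions where the kernel fully overlaps the signal: m - n + 1 = 120 - 14 + 1 = 107

107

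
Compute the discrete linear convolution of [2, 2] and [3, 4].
y[0] = 2×3 = 6; y[1] = 2×4 + 2×3 = 14; y[2] = 2×4 = 8

[6, 14, 8]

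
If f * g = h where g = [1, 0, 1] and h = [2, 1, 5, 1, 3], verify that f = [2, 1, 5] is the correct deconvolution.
Forward-compute [2, 1, 5] * [1, 0, 1]: h[0] = 2×1 = 2; h[1] = 2×0 + 1×1 = 1; h[2] = 2×1 + 1×0 + 5×1 = 7; h[3] = 1×1 + 5×0 = 1; h[4] = 5×1 = 5 → [2, 1, 7, 1, 5]. Does not match given h = [2, 1, 5, 1, 3].

Not verified. [2, 1, 5] * [1, 0, 1] = [2, 1, 7, 1, 5], which differs from [2, 1, 5, 1, 3] at index 2.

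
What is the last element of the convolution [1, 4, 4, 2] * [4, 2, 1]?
Use y[k] = Σ_i a[i]·b[k-i] at k=5. y[5] = 2×1 = 2

2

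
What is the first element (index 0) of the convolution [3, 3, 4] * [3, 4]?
Use y[k] = Σ_i a[i]·b[k-i] at k=0. y[0] = 3×3 = 9

9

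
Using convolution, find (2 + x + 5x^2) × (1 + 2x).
Ascending coefficients: a = [2, 1, 5], b = [1, 2]. c[0] = 2×1 = 2; c[1] = 2×2 + 1×1 = 5; c[2] = 1×2 + 5×1 = 7; c[3] = 5×2 = 10. Result coefficients: [2, 5, 7, 10] → 2 + 5x + 7x^2 + 10x^3

2 + 5x + 7x^2 + 10x^3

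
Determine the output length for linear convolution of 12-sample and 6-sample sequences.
Linear/full convolution length: m + n - 1 = 12 + 6 - 1 = 17

17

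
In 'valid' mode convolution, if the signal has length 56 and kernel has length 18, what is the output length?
'Valid' mode counts only positions where the kernel fully overlaps the signal: m - n + 1 = 56 - 18 + 1 = 39

39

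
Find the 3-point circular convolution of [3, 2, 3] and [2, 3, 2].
Use y[k] = Σ_j f[j]·g[(k-j) mod 3]. y[0] = 3×2 + 2×2 + 3×3 = 19; y[1] = 3×3 + 2×2 + 3×2 = 19; y[2] = 3×2 + 2×3 + 3×2 = 18. Result: [19, 19, 18]

[19, 19, 18]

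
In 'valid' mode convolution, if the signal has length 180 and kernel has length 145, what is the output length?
'Valid' mode counts only positions where the kernel fully overlaps the signal: m - n + 1 = 180 - 145 + 1 = 36

36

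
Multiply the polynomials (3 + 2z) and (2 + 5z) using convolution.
Ascending coefficients: a = [3, 2], b = [2, 5]. c[0] = 3×2 = 6; c[1] = 3×5 + 2×2 = 19; c[2] = 2×5 = 10. Result coefficients: [6, 19, 10] → 6 + 19z + 10z^2

6 + 19z + 10z^2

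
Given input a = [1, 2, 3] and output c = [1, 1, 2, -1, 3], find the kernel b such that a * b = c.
Output length 5 = len(a) + len(b) - 1 ⇒ len(b) = 3. Solve b forward using b[k] = (c[k] - Σ_{i≥1} a[i]·b[k-i]) / a[0]: b[0] = c[0] / a[0] = 1 / 1 = 1; b[1] = (c[1] - 2×1) / a[0] = (1 - 2×1) / 1 = -1; b[2] = (c[2] - 2×-1 - 3×1) / a[0] = (2 - 2×-1 - 3×1) / 1 = 1. So b = [1, -1, 1]. Forward-check [1, 2, 3] * [1, -1, 1]: c[0] = 1×1 = 1; c[1] = 1×-1 + 2×1 = 1; c[2] = 1×1 + 2×-1 + 3×1 = 2; c[3] = 2×1 + 3×-1 = -1; c[4] = 3×1 = 3 → [1, 1, 2, -1, 3] ✓

[1, -1, 1]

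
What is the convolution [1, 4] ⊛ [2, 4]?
y[0] = 1×2 = 2; y[1] = 1×4 + 4×2 = 12; y[2] = 4×4 = 16

[2, 12, 16]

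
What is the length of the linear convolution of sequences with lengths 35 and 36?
Linear/full convolution length: m + n - 1 = 35 + 36 - 1 = 70

70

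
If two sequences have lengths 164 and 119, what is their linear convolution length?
Linear/full convolution length: m + n - 1 = 164 + 119 - 1 = 282

282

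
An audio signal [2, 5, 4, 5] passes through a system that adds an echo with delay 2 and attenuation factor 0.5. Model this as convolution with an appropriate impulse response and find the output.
Direct-path + delayed-attenuated-path model → impulse response h = [1, 0, 0.5] (1 at lag 0, 0.5 at lag 2). Output y[n] = x[n] + 0.5·x[n - 2] (with x[n] = 0 outside 0..3): y[0] = 2 + 0.5×0 = 2; y[1] = 5 + 0.5×0 = 5; y[2] = 4 + 0.5×2 = 5.0; y[3] = 5 + 0.5×5 = 7.5; y[4] = 0 + 0.5×4 = 2.0; y[5] = 0 + 0.5×5 = 2.5. So y = [2, 5, 5.0, 7.5, 2.0, 2.5]

[2, 5, 5.0, 7.5, 2.0, 2.5]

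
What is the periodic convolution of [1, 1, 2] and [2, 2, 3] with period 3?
Use y[k] = Σ_j x[j]·h[(k-j) mod 3]. y[0] = 1×2 + 1×3 + 2×2 = 9; y[1] = 1×2 + 1×2 + 2×3 = 10; y[2] = 1×3 + 1×2 + 2×2 = 9. Result: [9, 10, 9]

[9, 10, 9]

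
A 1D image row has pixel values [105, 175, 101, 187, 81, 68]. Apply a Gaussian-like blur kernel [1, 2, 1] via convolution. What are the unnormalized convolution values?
Convolve image row [105, 175, 101, 187, 81, 68] with kernel [1, 2, 1]: y[0] = 105×1 = 105; y[1] = 105×2 + 175×1 = 385; y[2] = 105×1 + 175×2 + 101×1 = 556; y[3] = 175×1 + 101×2 + 187×1 = 564; y[4] = 101×1 + 187×2 + 81×1 = 556; y[5] = 187×1 + 81×2 + 68×1 = 417; y[6] = 81×1 + 68×2 = 217; y[7] = 68×1 = 68 → [105, 385, 556, 564, 556, 417, 217, 68]. Normalization factor = sum(kernel) = 4.

[105, 385, 556, 564, 556, 417, 217, 68]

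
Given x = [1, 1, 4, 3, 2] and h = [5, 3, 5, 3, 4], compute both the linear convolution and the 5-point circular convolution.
Linear: y_lin[0] = 1×5 = 5; y_lin[1] = 1×3 + 1×5 = 8; y_lin[2] = 1×5 + 1×3 + 4×5 = 28; y_lin[3] = 1×3 + 1×5 + 4×3 + 3×5 = 35; y_lin[4] = 1×4 + 1×3 + 4×5 + 3×3 + 2×5 = 46; y_lin[5] = 1×4 + 4×3 + 3×5 + 2×3 = 37; y_lin[6] = 4×4 + 3×3 + 2×5 = 35; y_lin[7] = 3×4 + 2×3 = 18; y_lin[8] = 2×4 = 8 → [5, 8, 28, 35, 46, 37, 35, 18, 8]. Circular (length 5): y[0] = 1×5 + 1×4 + 4×3 + 3×5 + 2×3 = 42; y[1] = 1×3 + 1×5 + 4×4 + 3×3 + 2×5 = 43; y[2] = 1×5 + 1×3 + 4×5 + 3×4 + 2×3 = 46; y[3] = 1×3 + 1×5 + 4×3 + 3×5 + 2×4 = 43; y[4] = 1×4 + 1×3 + 4×5 + 3×3 + 2×5 = 46 → [42, 43, 46, 43, 46]

Linear: [5, 8, 28, 35, 46, 37, 35, 18, 8], Circular: [42, 43, 46, 43, 46]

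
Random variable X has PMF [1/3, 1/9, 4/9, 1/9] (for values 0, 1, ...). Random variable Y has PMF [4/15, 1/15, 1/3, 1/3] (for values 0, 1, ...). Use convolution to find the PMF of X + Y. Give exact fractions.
P(X+Y=k) = Σ_i P(X=i)·P(Y=k-i) — a convolution of [1/3, 1/9, 4/9, 1/9] and [4/15, 1/15, 1/3, 1/3]. P(X+Y=0) = (1/3)×(4/15) = 4/45; P(X+Y=1) = (1/3)×(1/15) + (1/9)×(4/15) = 1/45 + 4/135 = 7/135; P(X+Y=2) = (1/3)×(1/3) + (1/9)×(1/15) + (4/9)×(4/15) = 1/9 + 1/135 + 16/135 = 32/135; P(X+Y=3) = (1/3)×(1/3) + (1/9)×(1/3) + (4/9)×(1/15) + (1/9)×(4/15) = 1/9 + 1/27 + 4/135 + 4/135 = 28/135; P(X+Y=4) = (1/9)×(1/3) + (4/9)×(1/3) + (1/9)×(1/15) = 1/27 + 4/27 + 1/135 = 26/135; P(X+Y=5) = (4/9)×(1/3) + (1/9)×(1/3) = 4/27 + 1/27 = 5/27; P(X+Y=6) = (1/9)×(1/3) = 1/27. PMF: [4/45, 7/135, 32/135, 28/135, 26/135, 5/27, 1/27] (sums to 1 ✓)

[4/45, 7/135, 32/135, 28/135, 26/135, 5/27, 1/27]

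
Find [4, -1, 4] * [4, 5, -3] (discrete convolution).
y[0] = 4×4 = 16; y[1] = 4×5 + -1×4 = 16; y[2] = 4×-3 + -1×5 + 4×4 = -1; y[3] = -1×-3 + 4×5 = 23; y[4] = 4×-3 = -12

[16, 16, -1, 23, -12]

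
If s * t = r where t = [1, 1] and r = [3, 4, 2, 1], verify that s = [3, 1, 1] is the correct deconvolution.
Forward-compute [3, 1, 1] * [1, 1]: r[0] = 3×1 = 3; r[1] = 3×1 + 1×1 = 4; r[2] = 1×1 + 1×1 = 2; r[3] = 1×1 = 1 → [3, 4, 2, 1]. Matches given r = [3, 4, 2, 1], so verified.

Verified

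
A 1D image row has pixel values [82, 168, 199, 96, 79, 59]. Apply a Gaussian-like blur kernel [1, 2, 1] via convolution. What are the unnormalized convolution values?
Convolve image row [82, 168, 199, 96, 79, 59] with kernel [1, 2, 1]: y[0] = 82×1 = 82; y[1] = 82×2 + 168×1 = 332; y[2] = 82×1 + 168×2 + 199×1 = 617; y[3] = 168×1 + 199×2 + 96×1 = 662; y[4] = 199×1 + 96×2 + 79×1 = 470; y[5] = 96×1 + 79×2 + 59×1 = 313; y[6] = 79×1 + 59×2 = 197; y[7] = 59×1 = 59 → [82, 332, 617, 662, 470, 313, 197, 59]. Normalization factor = sum(kernel) = 4.

[82, 332, 617, 662, 470, 313, 197, 59]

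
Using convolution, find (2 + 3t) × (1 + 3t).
Ascending coefficients: a = [2, 3], b = [1, 3]. c[0] = 2×1 = 2; c[1] = 2×3 + 3×1 = 9; c[2] = 3×3 = 9. Result coefficients: [2, 9, 9] → 2 + 9t + 9t^2

2 + 9t + 9t^2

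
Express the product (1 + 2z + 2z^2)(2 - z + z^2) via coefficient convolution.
Ascending coefficients: a = [1, 2, 2], b = [2, -1, 1]. c[0] = 1×2 = 2; c[1] = 1×-1 + 2×2 = 3; c[2] = 1×1 + 2×-1 + 2×2 = 3; c[3] = 2×1 + 2×-1 = 0; c[4] = 2×1 = 2. Result coefficients: [2, 3, 3, 0, 2] → 2 + 3z + 3z^2 + 2z^4

2 + 3z + 3z^2 + 2z^4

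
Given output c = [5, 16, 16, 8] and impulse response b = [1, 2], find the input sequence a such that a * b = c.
Deconvolve c=[5, 16, 16, 8] by b=[1, 2]. Since b[0]=1, solve forward: a[0] = c[0] / 1 = 5; a[1] = (c[1] - 5×2) / 1 = 6; a[2] = (c[2] - 6×2) / 1 = 4. So a = [5, 6, 4]. Check by forward convolution: c[0] = 5×1 = 5; c[1] = 5×2 + 6×1 = 16; c[2] = 6×2 + 4×1 = 16; c[3] = 4×2 = 8

[5, 6, 4]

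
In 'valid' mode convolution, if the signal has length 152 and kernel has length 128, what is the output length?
'Valid' mode counts only positions where the kernel fully overlaps the signal: m - n + 1 = 152 - 128 + 1 = 25

25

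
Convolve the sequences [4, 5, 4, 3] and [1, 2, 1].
y[0] = 4×1 = 4; y[1] = 4×2 + 5×1 = 13; y[2] = 4×1 + 5×2 + 4×1 = 18; y[3] = 5×1 + 4×2 + 3×1 = 16; y[4] = 4×1 + 3×2 = 10; y[5] = 3×1 = 3

[4, 13, 18, 16, 10, 3]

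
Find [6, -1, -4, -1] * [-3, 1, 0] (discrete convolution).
y[0] = 6×-3 = -18; y[1] = 6×1 + -1×-3 = 9; y[2] = 6×0 + -1×1 + -4×-3 = 11; y[3] = -1×0 + -4×1 + -1×-3 = -1; y[4] = -4×0 + -1×1 = -1; y[5] = -1×0 = 0

[-18, 9, 11, -1, -1, 0]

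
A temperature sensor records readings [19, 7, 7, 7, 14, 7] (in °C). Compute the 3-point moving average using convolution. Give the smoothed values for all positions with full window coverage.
3-point moving average kernel = [1, 1, 1]. Apply in 'valid' mode (full window coverage): avg[0] = (19 + 7 + 7) / 3 = 11.0; avg[1] = (7 + 7 + 7) / 3 = 7.0; avg[2] = (7 + 7 + 14) / 3 = 9.33; avg[3] = (7 + 14 + 7) / 3 = 9.33. Smoothed values: [11.0, 7.0, 9.33, 9.33]

[11.0, 7.0, 9.33, 9.33]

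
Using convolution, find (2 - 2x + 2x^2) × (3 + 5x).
Ascending coefficients: a = [2, -2, 2], b = [3, 5]. c[0] = 2×3 = 6; c[1] = 2×5 + -2×3 = 4; c[2] = -2×5 + 2×3 = -4; c[3] = 2×5 = 10. Result coefficients: [6, 4, -4, 10] → 6 + 4x - 4x^2 + 10x^3

6 + 4x - 4x^2 + 10x^3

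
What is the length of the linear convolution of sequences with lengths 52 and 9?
Linear/full convolution length: m + n - 1 = 52 + 9 - 1 = 60

60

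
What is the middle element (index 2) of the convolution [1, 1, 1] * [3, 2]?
Use y[k] = Σ_i a[i]·b[k-i] at k=2. y[2] = 1×2 + 1×3 = 5

5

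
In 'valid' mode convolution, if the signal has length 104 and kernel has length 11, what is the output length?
'Valid' mode counts only positions where the kernel fully overlaps the signal: m - n + 1 = 104 - 11 + 1 = 94

94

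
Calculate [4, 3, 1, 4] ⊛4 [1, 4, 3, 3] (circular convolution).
Use y[k] = Σ_j a[j]·b[(k-j) mod 4]. y[0] = 4×1 + 3×3 + 1×3 + 4×4 = 32; y[1] = 4×4 + 3×1 + 1×3 + 4×3 = 34; y[2] = 4×3 + 3×4 + 1×1 + 4×3 = 37; y[3] = 4×3 + 3×3 + 1×4 + 4×1 = 29. Result: [32, 34, 37, 29]

[32, 34, 37, 29]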